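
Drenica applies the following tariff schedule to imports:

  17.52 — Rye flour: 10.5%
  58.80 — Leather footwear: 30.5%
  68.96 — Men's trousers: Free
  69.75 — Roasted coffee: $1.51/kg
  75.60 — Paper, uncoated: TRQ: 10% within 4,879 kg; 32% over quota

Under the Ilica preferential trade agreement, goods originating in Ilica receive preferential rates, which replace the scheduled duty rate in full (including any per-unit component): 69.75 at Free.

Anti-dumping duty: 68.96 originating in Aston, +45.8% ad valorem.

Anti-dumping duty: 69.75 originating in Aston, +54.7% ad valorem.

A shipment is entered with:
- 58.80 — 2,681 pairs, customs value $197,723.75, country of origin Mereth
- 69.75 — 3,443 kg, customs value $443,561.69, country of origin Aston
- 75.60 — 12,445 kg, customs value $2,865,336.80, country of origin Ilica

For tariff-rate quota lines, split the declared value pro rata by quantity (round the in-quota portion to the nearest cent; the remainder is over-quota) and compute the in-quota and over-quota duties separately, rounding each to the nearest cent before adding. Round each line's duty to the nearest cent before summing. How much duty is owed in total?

$977,905.68

Line 1 (58.80, Mereth, 2,681 pairs, $197,723.75):
Base rate for 58.80 is 30.5%.
Duty = $197,723.75 × 30.5% = $60,305.74.
Line 2 (69.75, Aston, 3,443 kg, $443,561.69):
Base rate for 69.75 is $1.51/kg.
69.75 has an FTA preferential rate, but origin Aston is not Ilica; base rate stands.
Additional duty on 69.75 from Aston: +54.7% ad valorem. Applied ad valorem rate = 54.7%.
Duty = $443,561.69 × 54.7% + 3,443 × $1.51 = $247,827.17.
Line 3 (75.60, Ilica, 12,445 kg, $2,865,336.80):
Code 75.60 is under a tariff-rate quota (threshold 4,879 kg). In-quota: 4,879 kg at 10%; over-quota: 7,566 kg at 32%.
Pro-rata value split: in-quota = $2,865,336.80 × 4,879/12,445 = $1,123,340.96; over-quota = $2,865,336.80 − $1,123,340.96 = $1,741,995.84.
In-quota duty = $1,123,340.96 × 10% = $112,334.10. Over-quota duty = $1,741,995.84 × 32% = $557,438.67.
Line duty = $112,334.10 + $557,438.67 = $669,772.77.
Total = $60,305.74 + $247,827.17 + $669,772.77 = $977,905.68.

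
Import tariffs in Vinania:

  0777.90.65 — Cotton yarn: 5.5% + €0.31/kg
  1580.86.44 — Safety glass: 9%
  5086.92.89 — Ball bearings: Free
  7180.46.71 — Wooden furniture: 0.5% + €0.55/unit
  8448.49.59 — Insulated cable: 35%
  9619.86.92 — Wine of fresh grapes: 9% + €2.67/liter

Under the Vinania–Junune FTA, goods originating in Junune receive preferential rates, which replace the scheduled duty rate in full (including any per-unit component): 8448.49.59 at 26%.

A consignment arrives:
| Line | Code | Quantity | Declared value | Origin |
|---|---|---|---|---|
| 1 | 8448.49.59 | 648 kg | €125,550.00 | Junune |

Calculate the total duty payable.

Line 1 (8448.49.59, Junune, 648 kg, €125,550.00):
Base rate for 8448.49.59 is 35%.
Origin Junune qualifies under the Vinania–Junune agreement and 8448.49.59 is covered: preferential rate 26% applies instead.
Duty = €125,550.00 × 26% = €32,643.00.

€32,643.00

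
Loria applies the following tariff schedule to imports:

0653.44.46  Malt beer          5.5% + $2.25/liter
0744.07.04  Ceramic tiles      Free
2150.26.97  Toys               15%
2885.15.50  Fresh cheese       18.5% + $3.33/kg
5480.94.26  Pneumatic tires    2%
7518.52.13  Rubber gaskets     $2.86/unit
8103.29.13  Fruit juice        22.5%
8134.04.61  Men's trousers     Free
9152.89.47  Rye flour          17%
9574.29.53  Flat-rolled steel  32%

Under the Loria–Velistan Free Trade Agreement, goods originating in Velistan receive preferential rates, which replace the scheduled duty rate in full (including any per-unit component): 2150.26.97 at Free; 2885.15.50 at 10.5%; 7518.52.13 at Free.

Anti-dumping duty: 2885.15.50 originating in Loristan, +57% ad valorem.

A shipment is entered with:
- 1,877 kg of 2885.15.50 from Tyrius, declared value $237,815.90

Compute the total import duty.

Line 1 (2885.15.50, Tyrius, 1,877 kg, $237,815.90):
Base rate for 2885.15.50 is 18.5% + $3.33/kg.
2885.15.50 has an FTA preferential rate, but origin Tyrius is not Velistan; base rate stands.
The additional-duty order on 2885.15.50 targets Loristan, not Tyrius; it does not apply.
Duty = $237,815.90 × 18.5% + 1,877 × $3.33 = $50,246.35.

$50,246.35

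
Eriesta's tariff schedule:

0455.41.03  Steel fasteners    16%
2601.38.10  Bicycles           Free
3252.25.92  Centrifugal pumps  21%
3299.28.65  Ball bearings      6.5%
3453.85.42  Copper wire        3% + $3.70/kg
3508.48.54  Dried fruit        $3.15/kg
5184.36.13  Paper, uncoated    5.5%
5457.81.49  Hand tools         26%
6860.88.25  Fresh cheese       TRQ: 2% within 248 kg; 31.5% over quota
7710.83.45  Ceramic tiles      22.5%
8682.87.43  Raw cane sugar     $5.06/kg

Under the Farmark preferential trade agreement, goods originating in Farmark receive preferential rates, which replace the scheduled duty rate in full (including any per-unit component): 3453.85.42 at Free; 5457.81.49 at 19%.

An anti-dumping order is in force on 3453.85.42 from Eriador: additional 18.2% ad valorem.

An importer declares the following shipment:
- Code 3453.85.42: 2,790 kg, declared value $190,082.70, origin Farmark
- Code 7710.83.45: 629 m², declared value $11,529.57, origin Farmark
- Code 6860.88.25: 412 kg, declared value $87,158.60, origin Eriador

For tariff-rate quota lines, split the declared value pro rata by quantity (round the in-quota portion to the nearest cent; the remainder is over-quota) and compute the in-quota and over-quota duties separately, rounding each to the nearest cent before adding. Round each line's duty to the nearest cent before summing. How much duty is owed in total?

$14,572.11

Line 1 (3453.85.42, Farmark, 2,790 kg, $190,082.70):
Base rate for 3453.85.42 is 3% + $3.70/kg.
Origin Farmark qualifies under the Eriesta–Farmark agreement and 3453.85.42 is covered: preferential rate Free applies instead.
The additional-duty order on 3453.85.42 targets Eriador, not Farmark; it does not apply.
Duty = $190,082.70 × 0% = $0.00.
Line 2 (7710.83.45, Farmark, 629 m², $11,529.57):
Base rate for 7710.83.45 is 22.5%.
Origin Farmark is the FTA partner but 7710.83.45 is not on the preference list; base rate stands.
Duty = $11,529.57 × 22.5% = $2,594.15.
Line 3 (6860.88.25, Eriador, 412 kg, $87,158.60):
Code 6860.88.25 is under a tariff-rate quota (threshold 248 kg). In-quota: 248 kg at 2%; over-quota: 164 kg at 31.5%.
Pro-rata value split: in-quota = $87,158.60 × 248/412 = $52,464.40; over-quota = $87,158.60 − $52,464.40 = $34,694.20.
In-quota duty = $52,464.40 × 2% = $1,049.29. Over-quota duty = $34,694.20 × 31.5% = $10,928.67.
Line duty = $1,049.29 + $10,928.67 = $11,977.96.
Total = $0.00 + $2,594.15 + $11,977.96 = $14,572.11.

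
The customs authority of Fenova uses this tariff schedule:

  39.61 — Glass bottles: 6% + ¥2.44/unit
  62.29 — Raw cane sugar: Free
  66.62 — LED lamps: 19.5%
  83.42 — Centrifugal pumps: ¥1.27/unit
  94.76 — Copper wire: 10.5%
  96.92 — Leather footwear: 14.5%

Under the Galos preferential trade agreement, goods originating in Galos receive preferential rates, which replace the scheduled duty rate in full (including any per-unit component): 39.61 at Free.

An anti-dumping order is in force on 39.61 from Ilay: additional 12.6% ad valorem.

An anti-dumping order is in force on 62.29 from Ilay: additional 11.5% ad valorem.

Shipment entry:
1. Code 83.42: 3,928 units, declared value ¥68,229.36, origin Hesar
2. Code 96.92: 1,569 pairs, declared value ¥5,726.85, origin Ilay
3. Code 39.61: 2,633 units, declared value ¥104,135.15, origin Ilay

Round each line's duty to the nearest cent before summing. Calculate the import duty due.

Line 1 (83.42, Hesar, 3,928 units, ¥68,229.36):
Base rate for 83.42 is ¥1.27/unit.
Duty = 3,928 × ¥1.27 = ¥4,988.56.
Line 2 (96.92, Ilay, 1,569 pairs, ¥5,726.85):
Base rate for 96.92 is 14.5%.
Duty = ¥5,726.85 × 14.5% = ¥830.39.
Line 3 (39.61, Ilay, 2,633 units, ¥104,135.15):
Base rate for 39.61 is 6% + ¥2.44/unit.
39.61 has an FTA preferential rate, but origin Ilay is not Galos; base rate stands.
Additional duty on 39.61 from Ilay: +12.6%. Applied ad valorem rate: 6% + 12.6% = 18.6%.
Duty = ¥104,135.15 × 18.6% + 2,633 × ¥2.44 = ¥25,793.66.
Total = ¥4,988.56 + ¥830.39 + ¥25,793.66 = ¥31,612.61.

¥31,612.61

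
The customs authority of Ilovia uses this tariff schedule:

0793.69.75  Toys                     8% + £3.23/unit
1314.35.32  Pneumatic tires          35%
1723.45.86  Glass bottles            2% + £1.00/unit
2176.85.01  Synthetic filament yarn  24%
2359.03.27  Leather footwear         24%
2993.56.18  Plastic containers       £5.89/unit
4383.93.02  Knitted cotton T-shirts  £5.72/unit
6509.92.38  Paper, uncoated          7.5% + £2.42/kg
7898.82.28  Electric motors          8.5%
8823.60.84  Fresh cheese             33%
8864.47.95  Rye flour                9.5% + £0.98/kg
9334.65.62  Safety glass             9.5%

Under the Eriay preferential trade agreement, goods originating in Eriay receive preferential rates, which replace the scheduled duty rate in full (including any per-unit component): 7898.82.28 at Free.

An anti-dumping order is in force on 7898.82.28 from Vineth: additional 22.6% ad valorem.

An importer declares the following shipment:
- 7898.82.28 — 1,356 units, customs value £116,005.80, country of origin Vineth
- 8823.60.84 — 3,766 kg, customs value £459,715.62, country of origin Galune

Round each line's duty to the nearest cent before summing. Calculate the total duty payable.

£187,783.95

Line 1 (7898.82.28, Vineth, 1,356 units, £116,005.80):
Base rate for 7898.82.28 is 8.5%.
7898.82.28 has an FTA preferential rate, but origin Vineth is not Eriay; base rate stands.
Additional duty on 7898.82.28 from Vineth: +22.6%. Applied ad valorem rate: 8.5% + 22.6% = 31.1%.
Duty = £116,005.80 × 31.1% = £36,077.80.
Line 2 (8823.60.84, Galune, 3,766 kg, £459,715.62):
Base rate for 8823.60.84 is 33%.
Duty = £459,715.62 × 33% = £151,706.15.
Total = £36,077.80 + £151,706.15 = £187,783.95.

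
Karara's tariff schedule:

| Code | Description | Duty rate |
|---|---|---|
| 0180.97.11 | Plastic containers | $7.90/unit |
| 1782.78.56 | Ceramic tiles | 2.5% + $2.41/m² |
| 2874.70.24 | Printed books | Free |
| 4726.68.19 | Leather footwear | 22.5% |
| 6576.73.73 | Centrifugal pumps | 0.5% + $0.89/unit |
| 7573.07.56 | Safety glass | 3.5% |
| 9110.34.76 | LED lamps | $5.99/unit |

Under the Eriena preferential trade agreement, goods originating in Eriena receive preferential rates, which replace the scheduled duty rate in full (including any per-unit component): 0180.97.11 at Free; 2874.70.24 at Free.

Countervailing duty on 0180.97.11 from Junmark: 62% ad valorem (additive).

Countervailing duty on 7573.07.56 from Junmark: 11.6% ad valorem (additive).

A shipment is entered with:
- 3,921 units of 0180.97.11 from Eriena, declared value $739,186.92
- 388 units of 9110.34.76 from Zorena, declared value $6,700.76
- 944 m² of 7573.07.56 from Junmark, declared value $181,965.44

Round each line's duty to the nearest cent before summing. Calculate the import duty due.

Line 1 (0180.97.11, Eriena, 3,921 units, $739,186.92):
Base rate for 0180.97.11 is $7.90/unit.
Origin Eriena qualifies under the Karara–Eriena agreement and 0180.97.11 is covered: preferential rate Free applies instead.
The additional-duty order on 0180.97.11 targets Junmark, not Eriena; it does not apply.
Duty = $739,186.92 × 0% = $0.00.
Line 2 (9110.34.76, Zorena, 388 units, $6,700.76):
Base rate for 9110.34.76 is $5.99/unit.
Duty = 388 × $5.99 = $2,324.12.
Line 3 (7573.07.56, Junmark, 944 m², $181,965.44):
Base rate for 7573.07.56 is 3.5%.
Additional duty on 7573.07.56 from Junmark: +11.6%. Applied ad valorem rate: 3.5% + 11.6% = 15.1%.
Duty = $181,965.44 × 15.1% = $27,476.78.
Total = $0.00 + $2,324.12 + $27,476.78 = $29,800.90.

$29,800.90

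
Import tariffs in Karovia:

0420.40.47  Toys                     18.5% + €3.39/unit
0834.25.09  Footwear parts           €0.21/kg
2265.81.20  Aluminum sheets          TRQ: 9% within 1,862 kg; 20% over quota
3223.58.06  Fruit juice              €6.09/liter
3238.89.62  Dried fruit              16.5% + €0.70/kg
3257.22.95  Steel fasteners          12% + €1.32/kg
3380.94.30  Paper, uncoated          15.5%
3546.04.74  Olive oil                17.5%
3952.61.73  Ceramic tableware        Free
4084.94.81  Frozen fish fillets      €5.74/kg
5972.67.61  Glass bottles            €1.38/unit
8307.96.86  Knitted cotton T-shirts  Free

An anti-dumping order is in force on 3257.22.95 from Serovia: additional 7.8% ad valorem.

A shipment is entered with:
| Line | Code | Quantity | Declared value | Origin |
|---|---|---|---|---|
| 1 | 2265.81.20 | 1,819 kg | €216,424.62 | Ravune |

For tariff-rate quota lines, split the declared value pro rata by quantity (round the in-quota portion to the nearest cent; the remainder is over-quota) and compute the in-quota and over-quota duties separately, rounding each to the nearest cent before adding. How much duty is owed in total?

€19,478.22

Line 1 (2265.81.20, Ravune, 1,819 kg, €216,424.62):
Code 2265.81.20 is under a tariff-rate quota (threshold 1,862 kg). Quantity 1,819 kg is within the quota, so the in-quota rate 9% applies to the full value.
Duty = €216,424.62 × 9% = €19,478.22.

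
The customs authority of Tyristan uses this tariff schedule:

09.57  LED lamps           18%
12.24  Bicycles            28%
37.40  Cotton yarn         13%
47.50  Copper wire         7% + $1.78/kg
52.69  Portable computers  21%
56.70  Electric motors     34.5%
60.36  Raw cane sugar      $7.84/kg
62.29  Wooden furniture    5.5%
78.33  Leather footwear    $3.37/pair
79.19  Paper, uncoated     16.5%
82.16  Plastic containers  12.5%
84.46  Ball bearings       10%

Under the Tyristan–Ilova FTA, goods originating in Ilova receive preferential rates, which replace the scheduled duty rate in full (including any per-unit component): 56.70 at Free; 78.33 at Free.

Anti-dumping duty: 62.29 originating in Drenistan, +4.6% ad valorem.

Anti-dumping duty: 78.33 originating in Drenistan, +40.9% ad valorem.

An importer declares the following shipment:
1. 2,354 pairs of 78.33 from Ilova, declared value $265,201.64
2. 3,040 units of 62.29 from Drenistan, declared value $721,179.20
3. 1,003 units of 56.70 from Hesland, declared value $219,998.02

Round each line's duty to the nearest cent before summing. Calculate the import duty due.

$148,738.42

Line 1 (78.33, Ilova, 2,354 pairs, $265,201.64):
Base rate for 78.33 is $3.37/pair.
Origin Ilova qualifies under the Tyristan–Ilova agreement and 78.33 is covered: preferential rate Free applies instead.
The additional-duty order on 78.33 targets Drenistan, not Ilova; it does not apply.
Duty = $265,201.64 × 0% = $0.00.
Line 2 (62.29, Drenistan, 3,040 units, $721,179.20):
Base rate for 62.29 is 5.5%.
Additional duty on 62.29 from Drenistan: +4.6%. Applied ad valorem rate: 5.5% + 4.6% = 10.1%.
Duty = $721,179.20 × 10.1% = $72,839.10.
Line 3 (56.70, Hesland, 1,003 units, $219,998.02):
Base rate for 56.70 is 34.5%.
56.70 has an FTA preferential rate, but origin Hesland is not Ilova; base rate stands.
Duty = $219,998.02 × 34.5% = $75,899.32.
Total = $0.00 + $72,839.10 + $75,899.32 = $148,738.42.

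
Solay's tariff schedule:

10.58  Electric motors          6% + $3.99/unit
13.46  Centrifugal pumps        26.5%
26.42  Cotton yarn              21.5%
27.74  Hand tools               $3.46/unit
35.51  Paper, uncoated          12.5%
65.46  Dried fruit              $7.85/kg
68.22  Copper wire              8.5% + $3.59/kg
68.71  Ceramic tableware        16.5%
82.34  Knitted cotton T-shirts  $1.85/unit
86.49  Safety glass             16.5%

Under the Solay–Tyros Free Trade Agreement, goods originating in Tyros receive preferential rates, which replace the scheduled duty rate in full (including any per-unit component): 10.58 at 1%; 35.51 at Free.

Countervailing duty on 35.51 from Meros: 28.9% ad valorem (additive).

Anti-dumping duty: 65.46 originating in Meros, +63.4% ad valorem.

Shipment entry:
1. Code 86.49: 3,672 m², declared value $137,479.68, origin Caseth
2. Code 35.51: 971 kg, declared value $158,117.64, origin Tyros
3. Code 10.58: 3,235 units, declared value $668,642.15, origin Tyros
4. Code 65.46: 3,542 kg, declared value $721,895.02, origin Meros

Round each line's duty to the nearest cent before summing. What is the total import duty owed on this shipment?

Line 1 (86.49, Caseth, 3,672 m², $137,479.68):
Base rate for 86.49 is 16.5%.
Duty = $137,479.68 × 16.5% = $22,684.15.
Line 2 (35.51, Tyros, 971 kg, $158,117.64):
Base rate for 35.51 is 12.5%.
Origin Tyros qualifies under the Solay–Tyros agreement and 35.51 is covered: preferential rate Free applies instead.
The additional-duty order on 35.51 targets Meros, not Tyros; it does not apply.
Duty = $158,117.64 × 0% = $0.00.
Line 3 (10.58, Tyros, 3,235 units, $668,642.15):
Base rate for 10.58 is 6% + $3.99/unit.
Origin Tyros qualifies under the Solay–Tyros agreement and 10.58 is covered: preferential rate 1% applies instead.
Duty = $668,642.15 × 1% = $6,686.42.
Line 4 (65.46, Meros, 3,542 kg, $721,895.02):
Base rate for 65.46 is $7.85/kg.
Additional duty on 65.46 from Meros: +63.4% ad valorem. Applied ad valorem rate = 63.4%.
Duty = $721,895.02 × 63.4% + 3,542 × $7.85 = $485,486.14.
Total = $22,684.15 + $0.00 + $6,686.42 + $485,486.14 = $514,856.71.

$514,856.71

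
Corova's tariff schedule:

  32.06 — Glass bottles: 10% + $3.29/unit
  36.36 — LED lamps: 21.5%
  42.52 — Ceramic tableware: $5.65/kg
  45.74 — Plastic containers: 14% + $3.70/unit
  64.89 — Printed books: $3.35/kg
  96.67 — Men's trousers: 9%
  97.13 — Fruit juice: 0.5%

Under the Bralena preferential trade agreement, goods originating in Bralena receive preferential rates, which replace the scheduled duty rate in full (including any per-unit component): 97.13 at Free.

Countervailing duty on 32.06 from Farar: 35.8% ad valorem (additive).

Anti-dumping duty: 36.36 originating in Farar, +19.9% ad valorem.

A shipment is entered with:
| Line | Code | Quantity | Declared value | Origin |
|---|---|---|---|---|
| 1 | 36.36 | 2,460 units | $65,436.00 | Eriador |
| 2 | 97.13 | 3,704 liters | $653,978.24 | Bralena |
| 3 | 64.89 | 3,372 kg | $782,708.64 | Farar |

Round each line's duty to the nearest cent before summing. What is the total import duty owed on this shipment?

Line 1 (36.36, Eriador, 2,460 units, $65,436.00):
Base rate for 36.36 is 21.5%.
The additional-duty order on 36.36 targets Farar, not Eriador; it does not apply.
Duty = $65,436.00 × 21.5% = $14,068.74.
Line 2 (97.13, Bralena, 3,704 liters, $653,978.24):
Base rate for 97.13 is 0.5%.
Origin Bralena qualifies under the Corova–Bralena agreement and 97.13 is covered: preferential rate Free applies instead.
Duty = $653,978.24 × 0% = $0.00.
Line 3 (64.89, Farar, 3,372 kg, $782,708.64):
Base rate for 64.89 is $3.35/kg.
Duty = 3,372 × $3.35 = $11,296.20.
Total = $14,068.74 + $0.00 + $11,296.20 = $25,364.94.

$25,364.94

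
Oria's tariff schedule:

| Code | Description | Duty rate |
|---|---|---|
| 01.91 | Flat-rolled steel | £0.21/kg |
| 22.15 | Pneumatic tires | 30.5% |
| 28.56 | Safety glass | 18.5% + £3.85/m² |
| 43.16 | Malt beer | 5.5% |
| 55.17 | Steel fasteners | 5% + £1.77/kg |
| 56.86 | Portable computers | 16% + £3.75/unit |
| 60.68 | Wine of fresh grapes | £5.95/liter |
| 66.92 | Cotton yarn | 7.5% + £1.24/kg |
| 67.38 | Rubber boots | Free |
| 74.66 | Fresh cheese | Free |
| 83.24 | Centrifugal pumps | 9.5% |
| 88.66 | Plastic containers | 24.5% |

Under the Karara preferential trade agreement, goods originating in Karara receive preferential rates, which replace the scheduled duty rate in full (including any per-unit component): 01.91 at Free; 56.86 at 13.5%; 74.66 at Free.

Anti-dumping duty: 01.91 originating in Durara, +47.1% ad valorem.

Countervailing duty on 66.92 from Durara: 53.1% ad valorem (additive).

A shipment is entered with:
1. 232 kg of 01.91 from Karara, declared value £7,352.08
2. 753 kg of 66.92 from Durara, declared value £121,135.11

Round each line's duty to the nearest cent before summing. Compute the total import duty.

£74,341.60

Line 1 (01.91, Karara, 232 kg, £7,352.08):
Base rate for 01.91 is £0.21/kg.
Origin Karara qualifies under the Oria–Karara agreement and 01.91 is covered: preferential rate Free applies instead.
The additional-duty order on 01.91 targets Durara, not Karara; it does not apply.
Duty = £7,352.08 × 0% = £0.00.
Line 2 (66.92, Durara, 753 kg, £121,135.11):
Base rate for 66.92 is 7.5% + £1.24/kg.
Additional duty on 66.92 from Durara: +53.1%. Applied ad valorem rate: 7.5% + 53.1% = 60.6%.
Duty = £121,135.11 × 60.6% + 753 × £1.24 = £74,341.60.
Total = £0.00 + £74,341.60 = £74,341.60.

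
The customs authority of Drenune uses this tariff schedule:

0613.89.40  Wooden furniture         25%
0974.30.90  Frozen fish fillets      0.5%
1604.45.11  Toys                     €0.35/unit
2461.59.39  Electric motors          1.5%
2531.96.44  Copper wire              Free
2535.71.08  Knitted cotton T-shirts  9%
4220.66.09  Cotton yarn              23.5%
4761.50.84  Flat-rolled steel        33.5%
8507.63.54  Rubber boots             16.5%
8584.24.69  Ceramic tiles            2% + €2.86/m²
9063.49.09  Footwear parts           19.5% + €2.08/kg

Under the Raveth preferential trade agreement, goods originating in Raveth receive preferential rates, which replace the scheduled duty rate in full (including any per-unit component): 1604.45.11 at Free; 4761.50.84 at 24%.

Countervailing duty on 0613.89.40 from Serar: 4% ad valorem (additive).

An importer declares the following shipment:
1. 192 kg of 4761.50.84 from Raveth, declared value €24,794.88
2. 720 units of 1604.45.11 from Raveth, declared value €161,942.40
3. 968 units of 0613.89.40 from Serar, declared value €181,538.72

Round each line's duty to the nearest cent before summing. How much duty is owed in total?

€58,597.00

Line 1 (4761.50.84, Raveth, 192 kg, €24,794.88):
Base rate for 4761.50.84 is 33.5%.
Origin Raveth qualifies under the Drenune–Raveth agreement and 4761.50.84 is covered: preferential rate 24% applies instead.
Duty = €24,794.88 × 24% = €5,950.77.
Line 2 (1604.45.11, Raveth, 720 units, €161,942.40):
Base rate for 1604.45.11 is €0.35/unit.
Origin Raveth qualifies under the Drenune–Raveth agreement and 1604.45.11 is covered: preferential rate Free applies instead.
Duty = €161,942.40 × 0% = €0.00.
Line 3 (0613.89.40, Serar, 968 units, €181,538.72):
Base rate for 0613.89.40 is 25%.
Additional duty on 0613.89.40 from Serar: +4%. Applied ad valorem rate: 25% + 4% = 29%.
Duty = €181,538.72 × 29% = €52,646.23.
Total = €5,950.77 + €0.00 + €52,646.23 = €58,597.00.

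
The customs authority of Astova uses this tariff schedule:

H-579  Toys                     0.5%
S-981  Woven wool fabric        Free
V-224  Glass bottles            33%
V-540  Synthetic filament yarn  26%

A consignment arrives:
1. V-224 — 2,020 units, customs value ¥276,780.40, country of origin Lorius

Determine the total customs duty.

¥91,337.53

Line 1 (V-224, Lorius, 2,020 units, ¥276,780.40):
Base rate for V-224 is 33%.
Duty = ¥276,780.40 × 33% = ¥91,337.53.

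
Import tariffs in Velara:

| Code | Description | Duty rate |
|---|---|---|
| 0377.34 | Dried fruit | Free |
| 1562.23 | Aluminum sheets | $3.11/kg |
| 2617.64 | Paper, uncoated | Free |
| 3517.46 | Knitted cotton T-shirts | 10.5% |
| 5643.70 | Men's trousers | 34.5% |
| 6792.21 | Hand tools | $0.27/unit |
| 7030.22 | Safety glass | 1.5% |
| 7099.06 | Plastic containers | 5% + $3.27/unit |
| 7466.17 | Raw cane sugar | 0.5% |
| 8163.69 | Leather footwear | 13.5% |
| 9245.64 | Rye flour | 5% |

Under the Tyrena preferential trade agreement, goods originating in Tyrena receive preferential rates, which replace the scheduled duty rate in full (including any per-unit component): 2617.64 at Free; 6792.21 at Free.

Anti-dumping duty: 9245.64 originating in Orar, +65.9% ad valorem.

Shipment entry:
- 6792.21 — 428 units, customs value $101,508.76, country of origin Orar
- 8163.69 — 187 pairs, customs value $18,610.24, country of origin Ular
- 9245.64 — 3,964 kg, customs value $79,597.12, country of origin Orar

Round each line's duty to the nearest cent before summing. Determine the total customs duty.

Line 1 (6792.21, Orar, 428 units, $101,508.76):
Base rate for 6792.21 is $0.27/unit.
6792.21 has an FTA preferential rate, but origin Orar is not Tyrena; base rate stands.
Duty = 428 × $0.27 = $115.56.
Line 2 (8163.69, Ular, 187 pairs, $18,610.24):
Base rate for 8163.69 is 13.5%.
Duty = $18,610.24 × 13.5% = $2,512.38.
Line 3 (9245.64, Orar, 3,964 kg, $79,597.12):
Base rate for 9245.64 is 5%.
Additional duty on 9245.64 from Orar: +65.9%. Applied ad valorem rate: 5% + 65.9% = 70.9%.
Duty = $79,597.12 × 70.9% = $56,434.36.
Total = $115.56 + $2,512.38 + $56,434.36 = $59,062.30.

$59,062.30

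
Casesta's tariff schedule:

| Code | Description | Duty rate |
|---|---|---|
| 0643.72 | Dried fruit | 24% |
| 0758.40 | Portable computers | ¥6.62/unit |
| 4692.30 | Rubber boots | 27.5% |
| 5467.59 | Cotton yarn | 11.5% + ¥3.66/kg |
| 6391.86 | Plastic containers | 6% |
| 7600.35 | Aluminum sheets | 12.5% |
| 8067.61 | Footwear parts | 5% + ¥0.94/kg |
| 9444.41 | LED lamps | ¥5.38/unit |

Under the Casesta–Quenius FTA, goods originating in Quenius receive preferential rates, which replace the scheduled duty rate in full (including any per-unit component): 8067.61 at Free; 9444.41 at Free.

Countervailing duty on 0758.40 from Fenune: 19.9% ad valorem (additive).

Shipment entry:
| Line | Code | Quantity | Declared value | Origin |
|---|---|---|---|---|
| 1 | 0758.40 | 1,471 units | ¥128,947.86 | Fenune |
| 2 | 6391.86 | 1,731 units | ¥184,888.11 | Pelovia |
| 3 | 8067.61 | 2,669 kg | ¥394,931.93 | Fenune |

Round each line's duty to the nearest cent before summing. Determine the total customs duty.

Line 1 (0758.40, Fenune, 1,471 units, ¥128,947.86):
Base rate for 0758.40 is ¥6.62/unit.
Additional duty on 0758.40 from Fenune: +19.9% ad valorem. Applied ad valorem rate = 19.9%.
Duty = ¥128,947.86 × 19.9% + 1,471 × ¥6.62 = ¥35,398.64.
Line 2 (6391.86, Pelovia, 1,731 units, ¥184,888.11):
Base rate for 6391.86 is 6%.
Duty = ¥184,888.11 × 6% = ¥11,093.29.
Line 3 (8067.61, Fenune, 2,669 kg, ¥394,931.93):
Base rate for 8067.61 is 5% + ¥0.94/kg.
8067.61 has an FTA preferential rate, but origin Fenune is not Quenius; base rate stands.
Duty = ¥394,931.93 × 5% + 2,669 × ¥0.94 = ¥22,255.46.
Total = ¥35,398.64 + ¥11,093.29 + ¥22,255.46 = ¥68,747.39.

¥68,747.39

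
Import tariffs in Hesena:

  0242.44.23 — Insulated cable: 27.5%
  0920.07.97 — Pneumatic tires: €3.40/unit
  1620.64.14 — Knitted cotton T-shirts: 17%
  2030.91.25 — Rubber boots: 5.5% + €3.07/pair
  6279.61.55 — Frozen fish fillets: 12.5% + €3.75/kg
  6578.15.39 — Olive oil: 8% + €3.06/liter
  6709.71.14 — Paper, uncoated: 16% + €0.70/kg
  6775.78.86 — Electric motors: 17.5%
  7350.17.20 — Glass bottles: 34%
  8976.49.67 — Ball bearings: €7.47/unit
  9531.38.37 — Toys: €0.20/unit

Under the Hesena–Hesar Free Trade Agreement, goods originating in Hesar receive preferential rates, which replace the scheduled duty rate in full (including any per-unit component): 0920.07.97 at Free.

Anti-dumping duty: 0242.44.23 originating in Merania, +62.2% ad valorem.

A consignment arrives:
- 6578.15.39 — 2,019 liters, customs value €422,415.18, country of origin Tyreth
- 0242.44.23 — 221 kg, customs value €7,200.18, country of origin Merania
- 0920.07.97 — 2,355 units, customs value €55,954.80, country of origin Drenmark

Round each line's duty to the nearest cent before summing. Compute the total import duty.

€54,436.91

Line 1 (6578.15.39, Tyreth, 2,019 liters, €422,415.18):
Base rate for 6578.15.39 is 8% + €3.06/liter.
Duty = €422,415.18 × 8% + 2,019 × €3.06 = €39,971.35.
Line 2 (0242.44.23, Merania, 221 kg, €7,200.18):
Base rate for 0242.44.23 is 27.5%.
Additional duty on 0242.44.23 from Merania: +62.2%. Applied ad valorem rate: 27.5% + 62.2% = 89.7%.
Duty = €7,200.18 × 89.7% = €6,458.56.
Line 3 (0920.07.97, Drenmark, 2,355 units, €55,954.80):
Base rate for 0920.07.97 is €3.40/unit.
0920.07.97 has an FTA preferential rate, but origin Drenmark is not Hesar; base rate stands.
Duty = 2,355 × €3.40 = €8,007.00.
Total = €39,971.35 + €6,458.56 + €8,007.00 = €54,436.91.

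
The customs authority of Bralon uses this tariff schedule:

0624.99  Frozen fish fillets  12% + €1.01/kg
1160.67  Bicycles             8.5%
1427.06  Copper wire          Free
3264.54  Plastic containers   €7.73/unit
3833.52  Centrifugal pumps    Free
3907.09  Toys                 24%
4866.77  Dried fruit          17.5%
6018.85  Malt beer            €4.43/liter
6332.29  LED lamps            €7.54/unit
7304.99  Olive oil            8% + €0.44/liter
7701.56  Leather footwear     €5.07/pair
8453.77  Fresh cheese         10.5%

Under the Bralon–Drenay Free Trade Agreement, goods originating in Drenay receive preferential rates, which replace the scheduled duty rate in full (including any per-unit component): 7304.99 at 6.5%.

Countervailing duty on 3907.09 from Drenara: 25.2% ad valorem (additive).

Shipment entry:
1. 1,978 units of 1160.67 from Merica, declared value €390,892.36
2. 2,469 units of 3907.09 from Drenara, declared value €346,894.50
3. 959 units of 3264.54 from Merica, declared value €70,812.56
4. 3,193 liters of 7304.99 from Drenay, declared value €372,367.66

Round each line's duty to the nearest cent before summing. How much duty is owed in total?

€235,514.91

Line 1 (1160.67, Merica, 1,978 units, €390,892.36):
Base rate for 1160.67 is 8.5%.
Duty = €390,892.36 × 8.5% = €33,225.85.
Line 2 (3907.09, Drenara, 2,469 units, €346,894.50):
Base rate for 3907.09 is 24%.
Additional duty on 3907.09 from Drenara: +25.2%. Applied ad valorem rate: 24% + 25.2% = 49.2%.
Duty = €346,894.50 × 49.2% = €170,672.09.
Line 3 (3264.54, Merica, 959 units, €70,812.56):
Base rate for 3264.54 is €7.73/unit.
Duty = 959 × €7.73 = €7,413.07.
Line 4 (7304.99, Drenay, 3,193 liters, €372,367.66):
Base rate for 7304.99 is 8% + €0.44/liter.
Origin Drenay qualifies under the Bralon–Drenay agreement and 7304.99 is covered: preferential rate 6.5% applies instead.
Duty = €372,367.66 × 6.5% = €24,203.90.
Total = €33,225.85 + €170,672.09 + €7,413.07 + €24,203.90 = €235,514.91.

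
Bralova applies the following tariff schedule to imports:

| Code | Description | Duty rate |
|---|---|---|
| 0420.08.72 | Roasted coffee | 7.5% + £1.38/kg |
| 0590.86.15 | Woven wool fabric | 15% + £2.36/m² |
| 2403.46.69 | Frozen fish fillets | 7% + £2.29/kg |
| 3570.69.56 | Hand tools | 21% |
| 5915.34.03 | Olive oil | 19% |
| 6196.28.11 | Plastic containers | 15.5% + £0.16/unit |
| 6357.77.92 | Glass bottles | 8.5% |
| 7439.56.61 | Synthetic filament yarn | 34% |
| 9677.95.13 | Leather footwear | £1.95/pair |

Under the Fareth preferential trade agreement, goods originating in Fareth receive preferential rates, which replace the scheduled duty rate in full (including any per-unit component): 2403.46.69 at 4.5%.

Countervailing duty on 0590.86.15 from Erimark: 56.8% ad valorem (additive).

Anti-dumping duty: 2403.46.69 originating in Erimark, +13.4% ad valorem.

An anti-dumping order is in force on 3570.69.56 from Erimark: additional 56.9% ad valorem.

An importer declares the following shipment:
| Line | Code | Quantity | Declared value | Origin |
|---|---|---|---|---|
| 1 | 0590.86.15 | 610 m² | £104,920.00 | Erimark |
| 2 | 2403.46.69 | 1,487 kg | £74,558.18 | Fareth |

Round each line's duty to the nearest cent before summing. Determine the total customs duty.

£80,127.28

Line 1 (0590.86.15, Erimark, 610 m², £104,920.00):
Base rate for 0590.86.15 is 15% + £2.36/m².
Additional duty on 0590.86.15 from Erimark: +56.8%. Applied ad valorem rate: 15% + 56.8% = 71.8%.
Duty = £104,920.00 × 71.8% + 610 × £2.36 = £76,772.16.
Line 2 (2403.46.69, Fareth, 1,487 kg, £74,558.18):
Base rate for 2403.46.69 is 7% + £2.29/kg.
Origin Fareth qualifies under the Bralova–Fareth agreement and 2403.46.69 is covered: preferential rate 4.5% applies instead.
The additional-duty order on 2403.46.69 targets Erimark, not Fareth; it does not apply.
Duty = £74,558.18 × 4.5% = £3,355.12.
Total = £76,772.16 + £3,355.12 = £80,127.28.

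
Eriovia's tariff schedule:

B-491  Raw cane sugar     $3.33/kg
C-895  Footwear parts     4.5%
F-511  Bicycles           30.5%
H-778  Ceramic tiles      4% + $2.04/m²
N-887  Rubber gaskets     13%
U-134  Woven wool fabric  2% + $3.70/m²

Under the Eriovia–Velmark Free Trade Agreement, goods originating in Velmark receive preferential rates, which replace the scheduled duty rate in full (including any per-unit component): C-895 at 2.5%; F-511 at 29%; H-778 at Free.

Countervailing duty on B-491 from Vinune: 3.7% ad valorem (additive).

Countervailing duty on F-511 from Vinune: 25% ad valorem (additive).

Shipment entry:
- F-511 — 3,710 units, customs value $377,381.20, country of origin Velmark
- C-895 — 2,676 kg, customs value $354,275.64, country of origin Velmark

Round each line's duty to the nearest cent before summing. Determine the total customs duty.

Line 1 (F-511, Velmark, 3,710 units, $377,381.20):
Base rate for F-511 is 30.5%.
Origin Velmark qualifies under the Eriovia–Velmark agreement and F-511 is covered: preferential rate 29% applies instead.
The additional-duty order on F-511 targets Vinune, not Velmark; it does not apply.
Duty = $377,381.20 × 29% = $109,440.55.
Line 2 (C-895, Velmark, 2,676 kg, $354,275.64):
Base rate for C-895 is 4.5%.
Origin Velmark qualifies under the Eriovia–Velmark agreement and C-895 is covered: preferential rate 2.5% applies instead.
Duty = $354,275.64 × 2.5% = $8,856.89.
Total = $109,440.55 + $8,856.89 = $118,297.44.

$118,297.44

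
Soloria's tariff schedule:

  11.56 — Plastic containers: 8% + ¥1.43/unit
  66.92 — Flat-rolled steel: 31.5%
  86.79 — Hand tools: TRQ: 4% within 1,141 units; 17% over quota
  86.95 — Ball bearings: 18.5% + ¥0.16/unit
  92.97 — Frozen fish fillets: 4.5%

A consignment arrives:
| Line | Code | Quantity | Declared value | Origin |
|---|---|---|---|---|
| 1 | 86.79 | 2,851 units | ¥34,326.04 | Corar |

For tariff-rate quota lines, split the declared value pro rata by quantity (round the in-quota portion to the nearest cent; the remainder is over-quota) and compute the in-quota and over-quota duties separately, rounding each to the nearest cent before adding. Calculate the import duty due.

Line 1 (86.79, Corar, 2,851 units, ¥34,326.04):
Code 86.79 is under a tariff-rate quota (threshold 1,141 units). In-quota: 1,141 units at 4%; over-quota: 1,710 units at 17%.
Pro-rata value split: in-quota = ¥34,326.04 × 1,141/2,851 = ¥13,737.64; over-quota = ¥34,326.04 − ¥13,737.64 = ¥20,588.40.
In-quota duty = ¥13,737.64 × 4% = ¥549.51. Over-quota duty = ¥20,588.40 × 17% = ¥3,500.03.
Line duty = ¥549.51 + ¥3,500.03 = ¥4,049.54.

¥4,049.54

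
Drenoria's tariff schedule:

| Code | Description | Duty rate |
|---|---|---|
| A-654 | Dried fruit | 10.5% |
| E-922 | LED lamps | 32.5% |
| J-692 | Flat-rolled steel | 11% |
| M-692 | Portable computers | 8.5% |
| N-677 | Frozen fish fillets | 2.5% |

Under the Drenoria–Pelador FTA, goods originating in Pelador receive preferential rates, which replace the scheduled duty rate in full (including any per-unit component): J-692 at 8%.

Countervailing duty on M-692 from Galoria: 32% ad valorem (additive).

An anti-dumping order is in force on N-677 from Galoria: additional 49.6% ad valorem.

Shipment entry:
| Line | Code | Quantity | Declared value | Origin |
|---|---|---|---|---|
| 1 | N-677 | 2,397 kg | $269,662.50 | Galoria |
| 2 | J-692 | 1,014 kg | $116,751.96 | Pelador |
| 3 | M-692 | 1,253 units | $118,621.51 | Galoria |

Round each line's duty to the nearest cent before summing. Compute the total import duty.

$197,876.03

Line 1 (N-677, Galoria, 2,397 kg, $269,662.50):
Base rate for N-677 is 2.5%.
Additional duty on N-677 from Galoria: +49.6%. Applied ad valorem rate: 2.5% + 49.6% = 52.1%.
Duty = $269,662.50 × 52.1% = $140,494.16.
Line 2 (J-692, Pelador, 1,014 kg, $116,751.96):
Base rate for J-692 is 11%.
Origin Pelador qualifies under the Drenoria–Pelador agreement and J-692 is covered: preferential rate 8% applies instead.
Duty = $116,751.96 × 8% = $9,340.16.
Line 3 (M-692, Galoria, 1,253 units, $118,621.51):
Base rate for M-692 is 8.5%.
Additional duty on M-692 from Galoria: +32%. Applied ad valorem rate: 8.5% + 32% = 40.5%.
Duty = $118,621.51 × 40.5% = $48,041.71.
Total = $140,494.16 + $9,340.16 + $48,041.71 = $197,876.03.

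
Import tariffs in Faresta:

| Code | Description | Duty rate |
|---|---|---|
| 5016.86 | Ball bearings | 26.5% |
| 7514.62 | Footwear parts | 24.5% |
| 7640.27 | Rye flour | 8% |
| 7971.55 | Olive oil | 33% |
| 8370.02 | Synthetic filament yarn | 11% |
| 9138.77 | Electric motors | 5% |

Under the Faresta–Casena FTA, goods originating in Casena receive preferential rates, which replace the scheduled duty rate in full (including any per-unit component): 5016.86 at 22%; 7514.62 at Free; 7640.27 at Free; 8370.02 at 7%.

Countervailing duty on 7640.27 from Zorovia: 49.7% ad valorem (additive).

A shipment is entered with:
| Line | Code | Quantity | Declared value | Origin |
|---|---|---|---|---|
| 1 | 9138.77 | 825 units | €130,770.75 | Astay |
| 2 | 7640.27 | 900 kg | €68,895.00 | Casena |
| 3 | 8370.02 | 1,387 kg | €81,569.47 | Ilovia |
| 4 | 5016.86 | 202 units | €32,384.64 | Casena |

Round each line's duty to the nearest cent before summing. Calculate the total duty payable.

€22,635.80

Line 1 (9138.77, Astay, 825 units, €130,770.75):
Base rate for 9138.77 is 5%.
Duty = €130,770.75 × 5% = €6,538.54.
Line 2 (7640.27, Casena, 900 kg, €68,895.00):
Base rate for 7640.27 is 8%.
Origin Casena qualifies under the Faresta–Casena agreement and 7640.27 is covered: preferential rate Free applies instead.
The additional-duty order on 7640.27 targets Zorovia, not Casena; it does not apply.
Duty = €68,895.00 × 0% = €0.00.
Line 3 (8370.02, Ilovia, 1,387 kg, €81,569.47):
Base rate for 8370.02 is 11%.
8370.02 has an FTA preferential rate, but origin Ilovia is not Casena; base rate stands.
Duty = €81,569.47 × 11% = €8,972.64.
Line 4 (5016.86, Casena, 202 units, €32,384.64):
Base rate for 5016.86 is 26.5%.
Origin Casena qualifies under the Faresta–Casena agreement and 5016.86 is covered: preferential rate 22% applies instead.
Duty = €32,384.64 × 22% = €7,124.62.
Total = €6,538.54 + €0.00 + €8,972.64 + €7,124.62 = €22,635.80.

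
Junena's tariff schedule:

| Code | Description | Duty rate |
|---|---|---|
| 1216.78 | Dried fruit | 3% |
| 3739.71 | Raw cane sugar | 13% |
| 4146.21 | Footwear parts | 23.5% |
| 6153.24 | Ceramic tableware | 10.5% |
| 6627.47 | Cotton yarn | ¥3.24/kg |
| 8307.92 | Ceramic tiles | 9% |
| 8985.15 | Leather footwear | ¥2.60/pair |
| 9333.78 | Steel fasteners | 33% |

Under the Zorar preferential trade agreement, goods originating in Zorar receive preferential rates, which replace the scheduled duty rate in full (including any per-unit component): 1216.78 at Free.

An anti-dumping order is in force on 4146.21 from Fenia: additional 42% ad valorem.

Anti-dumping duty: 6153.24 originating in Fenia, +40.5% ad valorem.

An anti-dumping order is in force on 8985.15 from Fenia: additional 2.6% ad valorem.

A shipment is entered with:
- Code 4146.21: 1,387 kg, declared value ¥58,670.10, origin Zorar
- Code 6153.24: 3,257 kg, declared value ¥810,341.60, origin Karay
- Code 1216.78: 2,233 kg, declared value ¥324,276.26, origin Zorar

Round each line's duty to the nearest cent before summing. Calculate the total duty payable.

¥98,873.34

Line 1 (4146.21, Zorar, 1,387 kg, ¥58,670.10):
Base rate for 4146.21 is 23.5%.
Origin Zorar is the FTA partner but 4146.21 is not on the preference list; base rate stands.
The additional-duty order on 4146.21 targets Fenia, not Zorar; it does not apply.
Duty = ¥58,670.10 × 23.5% = ¥13,787.47.
Line 2 (6153.24, Karay, 3,257 kg, ¥810,341.60):
Base rate for 6153.24 is 10.5%.
The additional-duty order on 6153.24 targets Fenia, not Karay; it does not apply.
Duty = ¥810,341.60 × 10.5% = ¥85,085.87.
Line 3 (1216.78, Zorar, 2,233 kg, ¥324,276.26):
Base rate for 1216.78 is 3%.
Origin Zorar qualifies under the Junena–Zorar agreement and 1216.78 is covered: preferential rate Free applies instead.
Duty = ¥324,276.26 × 0% = ¥0.00.
Total = ¥13,787.47 + ¥85,085.87 + ¥0.00 = ¥98,873.34.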